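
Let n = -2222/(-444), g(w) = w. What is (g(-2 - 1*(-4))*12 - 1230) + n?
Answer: -266621/222 ≈ -1201.0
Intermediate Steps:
n = 1111/222 (n = -2222*(-1/444) = 1111/222 ≈ 5.0045)
(g(-2 - 1*(-4))*12 - 1230) + n = ((-2 - 1*(-4))*12 - 1230) + 1111/222 = ((-2 + 4)*12 - 1230) + 1111/222 = (2*12 - 1230) + 1111/222 = (24 - 1230) + 1111/222 = -1206 + 1111/222 = -266621/222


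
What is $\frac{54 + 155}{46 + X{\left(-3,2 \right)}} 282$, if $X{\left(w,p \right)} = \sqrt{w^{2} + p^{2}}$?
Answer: $\frac{903716}{701} - \frac{19646 \sqrt{13}}{701} \approx 1188.1$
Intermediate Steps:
$X{\left(w,p \right)} = \sqrt{p^{2} + w^{2}}$
$\frac{54 + 155}{46 + X{\left(-3,2 \right)}} 282 = \frac{54 + 155}{46 + \sqrt{2^{2} + \left(-3\right)^{2}}} \cdot 282 = \frac{209}{46 + \sqrt{4 + 9}} \cdot 282 = \frac{209}{46 + \sqrt{13}} \cdot 282 = \frac{58938}{46 + \sqrt{13}}$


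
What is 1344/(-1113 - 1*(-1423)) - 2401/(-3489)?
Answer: 2716763/540795 ≈ 5.0236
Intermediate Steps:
1344/(-1113 - 1*(-1423)) - 2401/(-3489) = 1344/(-1113 + 1423) - 2401*(-1/3489) = 1344/310 + 2401/3489 = 1344*(1/310) + 2401/3489 = 672/155 + 2401/3489 = 2716763/540795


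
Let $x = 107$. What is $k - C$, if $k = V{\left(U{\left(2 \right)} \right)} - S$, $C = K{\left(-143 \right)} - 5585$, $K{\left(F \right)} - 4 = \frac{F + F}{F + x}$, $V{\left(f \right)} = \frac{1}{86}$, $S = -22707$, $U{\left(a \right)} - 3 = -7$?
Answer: $\frac{10944386}{387} \approx 28280.0$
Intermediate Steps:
$U{\left(a \right)} = -4$ ($U{\left(a \right)} = 3 - 7 = -4$)
$V{\left(f \right)} = \frac{1}{86}$
$K{\left(F \right)} = 4 + \frac{2 F}{107 + F}$ ($K{\left(F \right)} = 4 + \frac{F + F}{F + 107} = 4 + \frac{2 F}{107 + F}$)
$C = - \frac{100315}{18}$ ($C = \frac{2 \left(214 + 3 \left(-143\right)\right)}{107 - 143} - 5585 = \frac{2 \left(214 - 429\right)}{-36} - 5585 = 2 \left(- \frac{1}{36}\right) \left(-215\right) - 5585 = \frac{215}{18} - 5585 = - \frac{100315}{18} \approx -5573.1$)
$k = \frac{1952803}{86}$ ($k = \frac{1}{86} - -22707 = \frac{1}{86} + 22707 = \frac{1952803}{86} \approx 22707.0$)
$k - C = \frac{1952803}{86} - - \frac{100315}{18} = \frac{1952803}{86} + \frac{100315}{18} = \frac{10944386}{387}$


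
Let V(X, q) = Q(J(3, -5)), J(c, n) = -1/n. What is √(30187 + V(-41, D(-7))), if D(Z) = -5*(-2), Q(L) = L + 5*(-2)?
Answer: √754430/5 ≈ 173.72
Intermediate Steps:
Q(L) = -10 + L (Q(L) = L - 10 = -10 + L)
D(Z) = 10
V(X, q) = -49/5 (V(X, q) = -10 - 1/(-5) = -10 - 1*(-⅕) = -10 + ⅕ = -49/5)
√(30187 + V(-41, D(-7))) = √(30187 - 49/5) = √(150886/5) = √754430/5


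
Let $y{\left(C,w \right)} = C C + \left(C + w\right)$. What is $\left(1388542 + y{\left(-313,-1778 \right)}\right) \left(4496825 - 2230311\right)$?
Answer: $3364458711880$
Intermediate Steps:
$y{\left(C,w \right)} = C + w + C^{2}$ ($y{\left(C,w \right)} = C^{2} + \left(C + w\right) = C + w + C^{2}$)
$\left(1388542 + y{\left(-313,-1778 \right)}\right) \left(4496825 - 2230311\right) = \left(1388542 - \left(2091 - 97969\right)\right) \left(4496825 - 2230311\right) = \left(1388542 - -95878\right) 2266514 = \left(1388542 + 95878\right) 2266514 = 1484420 \cdot 2266514 = 3364458711880$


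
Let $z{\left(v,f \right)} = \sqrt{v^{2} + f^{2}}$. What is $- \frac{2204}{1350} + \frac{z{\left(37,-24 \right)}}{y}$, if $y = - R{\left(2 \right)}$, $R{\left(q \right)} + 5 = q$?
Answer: $- \frac{1102}{675} + \frac{\sqrt{1945}}{3} \approx 13.068$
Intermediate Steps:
$R{\left(q \right)} = -5 + q$
$z{\left(v,f \right)} = \sqrt{f^{2} + v^{2}}$
$y = 3$ ($y = - (-5 + 2) = \left(-1\right) \left(-3\right) = 3$)
$- \frac{2204}{1350} + \frac{z{\left(37,-24 \right)}}{y} = - \frac{2204}{1350} + \frac{\sqrt{\left(-24\right)^{2} + 37^{2}}}{3} = \left(-2204\right) \frac{1}{1350} + \sqrt{576 + 1369} \cdot \frac{1}{3} = - \frac{1102}{675} + \sqrt{1945} \cdot \frac{1}{3} = - \frac{1102}{675} + \frac{\sqrt{1945}}{3}$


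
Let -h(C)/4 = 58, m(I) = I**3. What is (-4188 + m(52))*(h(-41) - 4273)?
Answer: -614572100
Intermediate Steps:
h(C) = -232 (h(C) = -4*58 = -232)
(-4188 + m(52))*(h(-41) - 4273) = (-4188 + 52**3)*(-232 - 4273) = (-4188 + 140608)*(-4505) = 136420*(-4505) = -614572100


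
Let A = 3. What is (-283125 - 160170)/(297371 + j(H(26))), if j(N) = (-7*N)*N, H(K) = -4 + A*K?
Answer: -443295/259039 ≈ -1.7113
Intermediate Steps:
H(K) = -4 + 3*K
j(N) = -7*N²
(-283125 - 160170)/(297371 + j(H(26))) = (-283125 - 160170)/(297371 - 7*(-4 + 3*26)²) = -443295/(297371 - 7*(-4 + 78)²) = -443295/(297371 - 7*74²) = -443295/(297371 - 7*5476) = -443295/(297371 - 38332) = -443295/259039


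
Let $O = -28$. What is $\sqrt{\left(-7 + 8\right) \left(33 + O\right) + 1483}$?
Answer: $4 \sqrt{93} \approx 38.575$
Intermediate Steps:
$\sqrt{\left(-7 + 8\right) \left(33 + O\right) + 1483} = \sqrt{\left(-7 + 8\right) \left(33 - 28\right) + 1483} = \sqrt{1 \cdot 5 + 1483} = \sqrt{5 + 1483} = \sqrt{1488} = 4 \sqrt{93}$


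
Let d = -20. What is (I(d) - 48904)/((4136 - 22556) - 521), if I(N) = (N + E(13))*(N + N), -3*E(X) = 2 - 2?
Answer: 48104/18941 ≈ 2.5397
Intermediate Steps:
E(X) = 0 (E(X) = -(2 - 2)/3 = -⅓*0 = 0)
I(N) = 2*N² (I(N) = (N + 0)*(N + N) = N*(2*N) = 2*N²)
(I(d) - 48904)/((4136 - 22556) - 521) = (2*(-20)² - 48904)/((4136 - 22556) - 521) = (2*400 - 48904)/(-18420 - 521) = (800 - 48904)/(-18941) = -48104*(-1/18941) = 48104/18941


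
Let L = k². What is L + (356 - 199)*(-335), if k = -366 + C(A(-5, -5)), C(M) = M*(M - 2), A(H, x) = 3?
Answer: 79174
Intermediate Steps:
C(M) = M*(-2 + M)
k = -363 (k = -366 + 3*(-2 + 3) = -366 + 3*1 = -366 + 3 = -363)
L = 131769 (L = (-363)² = 131769)
L + (356 - 199)*(-335) = 131769 + (356 - 199)*(-335) = 131769 + 157*(-335) = 131769 - 52595 = 79174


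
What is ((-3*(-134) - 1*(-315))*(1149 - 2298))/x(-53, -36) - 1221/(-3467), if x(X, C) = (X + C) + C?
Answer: 2856381636/433375 ≈ 6591.0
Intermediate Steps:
x(X, C) = X + 2*C (x(X, C) = (C + X) + C = X + 2*C)
((-3*(-134) - 1*(-315))*(1149 - 2298))/x(-53, -36) - 1221/(-3467) = ((-3*(-134) - 1*(-315))*(1149 - 2298))/(-53 + 2*(-36)) - 1221/(-3467) = ((402 + 315)*(-1149))/(-53 - 72) - 1221*(-1/3467) = (717*(-1149))/(-125) + 1221/3467 = -823833*(-1/125) + 1221/3467 = 823833/125 + 1221/3467 = 2856381636/433375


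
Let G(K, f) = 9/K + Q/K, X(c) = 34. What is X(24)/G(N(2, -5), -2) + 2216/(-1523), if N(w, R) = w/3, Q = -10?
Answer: -110212/4569 ≈ -24.122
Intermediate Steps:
N(w, R) = w/3 (N(w, R) = w*(⅓) = w/3)
G(K, f) = -1/K (G(K, f) = 9/K - 10/K = -1/K)
X(24)/G(N(2, -5), -2) + 2216/(-1523) = 34/((-1/((⅓)*2))) + 2216/(-1523) = 34/((-1/⅔)) + 2216*(-1/1523) = 34/((-1*3/2)) - 2216/1523 = 34/(-3/2) - 2216/1523 = 34*(-⅔) - 2216/1523 = -68/3 - 2216/1523 = -110212/4569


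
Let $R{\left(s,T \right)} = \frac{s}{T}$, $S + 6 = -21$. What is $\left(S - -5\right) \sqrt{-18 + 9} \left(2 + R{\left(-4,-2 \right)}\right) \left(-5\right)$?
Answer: $1320 i \approx 1320.0 i$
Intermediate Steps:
$S = -27$ ($S = -6 - 21 = -27$)
$\left(S - -5\right) \sqrt{-18 + 9} \left(2 + R{\left(-4,-2 \right)}\right) \left(-5\right) = \left(-27 - -5\right) \sqrt{-18 + 9} \left(2 - \frac{4}{-2}\right) \left(-5\right) = \left(-27 + 5\right) \sqrt{-9} \left(2 - -2\right) \left(-5\right) = - 22 \cdot 3 i \left(2 + 2\right) \left(-5\right) = - 66 i 4 \left(-5\right) = - 66 i \left(-20\right) = 1320 i$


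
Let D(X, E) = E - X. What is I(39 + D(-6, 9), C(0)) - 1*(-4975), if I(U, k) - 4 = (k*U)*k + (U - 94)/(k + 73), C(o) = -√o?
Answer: 363427/73 ≈ 4978.5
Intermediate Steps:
I(U, k) = 4 + U*k² + (-94 + U)/(73 + k) (I(U, k) = 4 + ((k*U)*k + (U - 94)/(k + 73)) = 4 + ((U*k)*k + (-94 + U)/(73 + k)) = 4 + (U*k² + (-94 + U)/(73 + k)) = 4 + U*k² + (-94 + U)/(73 + k))
I(39 + D(-6, 9), C(0)) - 1*(-4975) = (198 + (39 + (9 - 1*(-6))) + 4*(-√0) + (39 + (9 - 1*(-6)))*(-√0)³ + 73*(39 + (9 - 1*(-6)))*(-√0)²)/(73 - √0) - 1*(-4975) = (198 + (39 + (9 + 6)) + 4*(-1*0) + (39 + (9 + 6))*(-1*0)³ + 73*(39 + (9 + 6))*(-1*0)²)/(73 - 1*0) + 4975 = (198 + (39 + 15) + 4*0 + (39 + 15)*0³ + 73*(39 + 15)*0²)/(73 + 0) + 4975 = (198 + 54 + 0 + 54*0 + 73*54*0)/73 + 4975 = (198 + 54 + 0 + 0 + 0)/73 + 4975 = (1/73)*252 + 4975 = 252/73 + 4975 = 363427/73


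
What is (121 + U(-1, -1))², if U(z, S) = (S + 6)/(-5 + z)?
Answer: 519841/36 ≈ 14440.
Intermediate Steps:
U(z, S) = (6 + S)/(-5 + z)
(121 + U(-1, -1))² = (121 + (6 - 1)/(-5 - 1))² = (121 + 5/(-6))² = (121 - ⅙*5)² = (121 - ⅚)² = (721/6)² = 519841/36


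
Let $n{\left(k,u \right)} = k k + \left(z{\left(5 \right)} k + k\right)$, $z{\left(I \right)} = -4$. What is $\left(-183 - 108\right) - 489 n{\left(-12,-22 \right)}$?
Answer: $-88311$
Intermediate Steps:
$n{\left(k,u \right)} = k^{2} - 3 k$ ($n{\left(k,u \right)} = k k + \left(- 4 k + k\right) = k^{2} - 3 k$)
$\left(-183 - 108\right) - 489 n{\left(-12,-22 \right)} = \left(-183 - 108\right) - 489 \left(- 12 \left(-3 - 12\right)\right) = \left(-183 - 108\right) - 489 \left(\left(-12\right) \left(-15\right)\right) = -291 - 88020 = -88311$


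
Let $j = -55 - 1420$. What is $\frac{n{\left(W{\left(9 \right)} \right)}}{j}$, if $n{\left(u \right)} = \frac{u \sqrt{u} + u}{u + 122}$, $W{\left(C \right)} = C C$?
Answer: $- \frac{162}{59885} \approx -0.0027052$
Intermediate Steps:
$W{\left(C \right)} = C^{2}$
$j = -1475$ ($j = -55 - 1420 = -1475$)
$n{\left(u \right)} = \frac{u + u^{\frac{3}{2}}}{122 + u}$ ($n{\left(u \right)} = \frac{u^{\frac{3}{2}} + u}{122 + u} = \frac{u + u^{\frac{3}{2}}}{122 + u}$)
$\frac{n{\left(W{\left(9 \right)} \right)}}{j} = \frac{\frac{1}{122 + 9^{2}} \left(9^{2} + \left(9^{2}\right)^{\frac{3}{2}}\right)}{-1475} = \frac{81 + 81^{\frac{3}{2}}}{122 + 81} \left(- \frac{1}{1475}\right) = \frac{81 + 729}{203} \left(- \frac{1}{1475}\right) = \frac{1}{203} \cdot 810 \left(- \frac{1}{1475}\right) = \frac{810}{203} \left(- \frac{1}{1475}\right) = - \frac{162}{59885}$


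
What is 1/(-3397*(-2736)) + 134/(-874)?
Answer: -32774233/213766416 ≈ -0.15332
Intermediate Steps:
1/(-3397*(-2736)) + 134/(-874) = -1/3397*(-1/2736) + 134*(-1/874) = 1/9294192 - 67/437 = -32774233/213766416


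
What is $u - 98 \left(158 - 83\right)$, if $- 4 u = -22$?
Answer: $- \frac{14689}{2} \approx -7344.5$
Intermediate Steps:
$u = \frac{11}{2}$ ($u = \left(- \frac{1}{4}\right) \left(-22\right) = \frac{11}{2} \approx 5.5$)
$u - 98 \left(158 - 83\right) = \frac{11}{2} - 98 \left(158 - 83\right) = \frac{11}{2} - 7350 = - \frac{14689}{2}$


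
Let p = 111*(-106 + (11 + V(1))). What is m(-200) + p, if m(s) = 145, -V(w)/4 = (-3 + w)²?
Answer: -12176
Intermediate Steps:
V(w) = -4*(-3 + w)²
p = -12321 (p = 111*(-106 + (11 - 4*(-3 + 1)²)) = 111*(-106 + (11 - 4*(-2)²)) = 111*(-106 + (11 - 4*4)) = 111*(-106 + (11 - 16)) = 111*(-106 - 5) = 111*(-111) = -12321)
m(-200) + p = 145 - 12321 = -12176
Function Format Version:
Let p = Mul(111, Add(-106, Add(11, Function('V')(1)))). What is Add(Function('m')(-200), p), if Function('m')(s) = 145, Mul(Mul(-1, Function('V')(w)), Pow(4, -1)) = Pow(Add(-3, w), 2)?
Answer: -12176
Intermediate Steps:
Function('V')(w) = Mul(-4, Pow(Add(-3, w), 2))
p = -12321 (p = Mul(111, Add(-106, Add(11, Mul(-4, Pow(Add(-3, 1), 2))))) = Mul(111, Add(-106, Add(11, Mul(-4, Pow(-2, 2))))) = Mul(111, Add(-106, Add(11, Mul(-4, 4)))) = Mul(111, Add(-106, Add(11, -16))) = Mul(111, Add(-106, -5)) = Mul(111, -111) = -12321)
Add(Function('m')(-200), p) = Add(145, -12321) = -12176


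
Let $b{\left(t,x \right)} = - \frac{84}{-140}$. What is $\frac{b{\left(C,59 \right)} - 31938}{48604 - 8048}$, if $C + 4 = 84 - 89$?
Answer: $- \frac{159687}{202780} \approx -0.78749$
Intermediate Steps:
$C = -9$ ($C = -4 + \left(84 - 89\right) = -4 - 5 = -9$)
$b{\left(t,x \right)} = \frac{3}{5}$ ($b{\left(t,x \right)} = \left(-84\right) \left(- \frac{1}{140}\right) = \frac{3}{5}$)
$\frac{b{\left(C,59 \right)} - 31938}{48604 - 8048} = \frac{\frac{3}{5} - 31938}{48604 - 8048} = - \frac{159687}{5 \cdot 40556} = \left(- \frac{159687}{5}\right) \frac{1}{40556} = - \frac{159687}{202780}$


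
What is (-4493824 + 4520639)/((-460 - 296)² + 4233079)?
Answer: 5363/960923 ≈ 0.0055811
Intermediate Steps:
(-4493824 + 4520639)/((-460 - 296)² + 4233079) = 26815/((-756)² + 4233079) = 26815/(571536 + 4233079) = 26815/4804615 = 26815*(1/4804615) = 5363/960923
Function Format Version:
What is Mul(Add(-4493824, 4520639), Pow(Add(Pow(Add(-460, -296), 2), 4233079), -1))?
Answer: Rational(5363, 960923) ≈ 0.0055811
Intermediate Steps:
Mul(Add(-4493824, 4520639), Pow(Add(Pow(Add(-460, -296), 2), 4233079), -1)) = Mul(26815, Pow(Add(Pow(-756, 2), 4233079), -1)) = Mul(26815, Pow(Add(571536, 4233079), -1)) = Mul(26815, Pow(4804615, -1)) = Mul(26815, Rational(1, 4804615)) = Rational(5363, 960923)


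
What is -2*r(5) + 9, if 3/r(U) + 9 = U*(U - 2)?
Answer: 8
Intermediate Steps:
r(U) = 3/(-9 + U*(-2 + U)) (r(U) = 3/(-9 + U*(U - 2)) = 3/(-9 + U*(-2 + U)))
-2*r(5) + 9 = -6/(-9 + 5² - 2*5) + 9 = -6/(-9 + 25 - 10) + 9 = -6/6 + 9 = -2*½ + 9 = -1 + 9 = 8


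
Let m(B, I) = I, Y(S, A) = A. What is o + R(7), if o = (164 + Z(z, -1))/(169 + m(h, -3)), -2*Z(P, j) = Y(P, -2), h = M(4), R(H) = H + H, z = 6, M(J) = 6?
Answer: 2489/166 ≈ 14.994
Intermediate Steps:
R(H) = 2*H
h = 6
Z(P, j) = 1 (Z(P, j) = -½*(-2) = 1)
o = 165/166 (o = (164 + 1)/(169 - 3) = 165/166 ≈ 0.99398)
o + R(7) = 165/166 + 2*7 = 165/166 + 14 = 2489/166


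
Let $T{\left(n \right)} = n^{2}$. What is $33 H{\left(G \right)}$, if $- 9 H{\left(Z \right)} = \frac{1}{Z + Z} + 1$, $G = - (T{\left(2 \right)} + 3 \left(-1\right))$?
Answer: $- \frac{11}{6} \approx -1.8333$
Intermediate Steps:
$G = -1$ ($G = - (2^{2} + 3 \left(-1\right)) = - (4 - 3) = \left(-1\right) 1 = -1$)
$H{\left(Z \right)} = - \frac{1}{9} - \frac{1}{18 Z}$ ($H{\left(Z \right)} = - \frac{\frac{1}{Z + Z} + 1}{9} = - \frac{\frac{1}{2 Z} + 1}{9} = - \frac{1 + \frac{1}{2 Z}}{9} = - \frac{1}{9} - \frac{1}{18 Z}$)
$33 H{\left(G \right)} = 33 \frac{-1 - -2}{18 \left(-1\right)} = 33 \cdot \frac{1}{18} \left(-1\right) \left(-1 + 2\right) = 33 \cdot \frac{1}{18} \left(-1\right) 1 = 33 \left(- \frac{1}{18}\right) = - \frac{11}{6}$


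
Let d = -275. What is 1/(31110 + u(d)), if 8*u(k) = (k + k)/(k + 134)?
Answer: 564/17546315 ≈ 3.2143e-5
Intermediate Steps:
u(k) = k/(4*(134 + k)) (u(k) = ((k + k)/(k + 134))/8 = ((2*k)/(134 + k))/8 = (2*k/(134 + k))/8 = k/(4*(134 + k)))
1/(31110 + u(d)) = 1/(31110 + (¼)*(-275)/(134 - 275)) = 1/(31110 + (¼)*(-275)/(-141)) = 1/(31110 + (¼)*(-275)*(-1/141)) = 1/(31110 + 275/564) = 1/(17546315/564) = 564/17546315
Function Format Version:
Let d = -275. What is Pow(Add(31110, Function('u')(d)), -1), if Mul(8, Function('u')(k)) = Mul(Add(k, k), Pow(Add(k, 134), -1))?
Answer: Rational(564, 17546315) ≈ 3.2143e-5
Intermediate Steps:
Function('u')(k) = Mul(Rational(1, 4), k, Pow(Add(134, k), -1)) (Function('u')(k) = Mul(Rational(1, 8), Mul(Add(k, k), Pow(Add(k, 134), -1))) = Mul(Rational(1, 8), Mul(Mul(2, k), Pow(Add(134, k), -1))) = Mul(Rational(1, 8), Mul(2, k, Pow(Add(134, k), -1))) = Mul(Rational(1, 4), k, Pow(Add(134, k), -1)))
Pow(Add(31110, Function('u')(d)), -1) = Pow(Add(31110, Mul(Rational(1, 4), -275, Pow(Add(134, -275), -1))), -1) = Pow(Add(31110, Mul(Rational(1, 4), -275, Pow(-141, -1))), -1) = Pow(Add(31110, Mul(Rational(1, 4), -275, Rational(-1, 141))), -1) = Pow(Add(31110, Rational(275, 564)), -1) = Pow(Rational(17546315, 564), -1) = Rational(564, 17546315)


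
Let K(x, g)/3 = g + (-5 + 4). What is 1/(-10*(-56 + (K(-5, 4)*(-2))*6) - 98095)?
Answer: -1/96455 ≈ -1.0368e-5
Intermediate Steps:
K(x, g) = -3 + 3*g (K(x, g) = 3*(g + (-5 + 4)) = 3*(g - 1) = 3*(-1 + g) = -3 + 3*g)
1/(-10*(-56 + (K(-5, 4)*(-2))*6) - 98095) = 1/(-10*(-56 + ((-3 + 3*4)*(-2))*6) - 98095) = 1/(-10*(-56 + ((-3 + 12)*(-2))*6) - 98095) = 1/(-10*(-56 + (9*(-2))*6) - 98095) = 1/(-10*(-56 - 18*6) - 98095) = 1/(-10*(-56 - 108) - 98095) = 1/(-10*(-164) - 98095) = 1/(1640 - 98095) = 1/(-96455) = -1/96455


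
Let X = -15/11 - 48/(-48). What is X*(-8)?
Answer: 32/11 ≈ 2.9091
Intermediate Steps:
X = -4/11 (X = -15*1/11 - 48*(-1/48) = -15/11 + 1 = -4/11 ≈ -0.36364)
X*(-8) = -4/11*(-8) = 32/11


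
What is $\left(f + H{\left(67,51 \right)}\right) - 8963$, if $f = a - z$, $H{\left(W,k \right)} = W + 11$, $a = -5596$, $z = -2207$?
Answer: $-12274$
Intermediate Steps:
$H{\left(W,k \right)} = 11 + W$
$f = -3389$ ($f = -5596 - -2207 = -5596 + 2207 = -3389$)
$\left(f + H{\left(67,51 \right)}\right) - 8963 = \left(-3389 + \left(11 + 67\right)\right) - 8963 = \left(-3389 + 78\right) - 8963 = -3311 - 8963 = -12274$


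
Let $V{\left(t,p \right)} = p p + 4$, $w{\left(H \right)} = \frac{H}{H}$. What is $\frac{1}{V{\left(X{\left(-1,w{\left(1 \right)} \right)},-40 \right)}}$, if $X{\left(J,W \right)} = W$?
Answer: $\frac{1}{1604} \approx 0.00062344$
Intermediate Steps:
$w{\left(H \right)} = 1$
$V{\left(t,p \right)} = 4 + p^{2}$ ($V{\left(t,p \right)} = p^{2} + 4 = 4 + p^{2}$)
$\frac{1}{V{\left(X{\left(-1,w{\left(1 \right)} \right)},-40 \right)}} = \frac{1}{4 + \left(-40\right)^{2}} = \frac{1}{4 + 1600} = \frac{1}{1604}$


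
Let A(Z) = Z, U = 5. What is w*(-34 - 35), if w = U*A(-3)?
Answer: 1035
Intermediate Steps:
w = -15 (w = 5*(-3) = -15)
w*(-34 - 35) = -15*(-34 - 35) = -15*(-69) = 1035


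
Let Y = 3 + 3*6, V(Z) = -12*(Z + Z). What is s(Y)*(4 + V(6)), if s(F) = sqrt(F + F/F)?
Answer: -140*sqrt(22) ≈ -656.66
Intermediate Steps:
V(Z) = -24*Z
Y = 21 (Y = 3 + 18 = 21)
s(F) = sqrt(1 + F) (s(F) = sqrt(F + 1) = sqrt(1 + F))
s(Y)*(4 + V(6)) = sqrt(1 + 21)*(4 - 24*6) = sqrt(22)*(4 - 144) = sqrt(22)*(-140) = -140*sqrt(22)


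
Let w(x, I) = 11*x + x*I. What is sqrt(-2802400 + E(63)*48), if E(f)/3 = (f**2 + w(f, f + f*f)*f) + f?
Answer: 4*sqrt(144281141) ≈ 48047.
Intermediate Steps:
w(x, I) = 11*x + I*x
E(f) = 3*f + 3*f**2 + 3*f**2*(11 + f + f**2) (E(f) = 3*((f**2 + (f*(11 + (f + f*f)))*f) + f) = 3*((f**2 + (f*(11 + (f + f**2)))*f) + f) = 3*((f**2 + (f*(11 + f + f**2))*f) + f) = 3*((f**2 + f**2*(11 + f + f**2)) + f) = 3*(f + f**2 + f**2*(11 + f + f**2)) = 3*f + 3*f**2 + 3*f**2*(11 + f + f**2))
sqrt(-2802400 + E(63)*48) = sqrt(-2802400 + (3*63*(1 + 63 + 63*(11 + 63*(1 + 63))))*48) = sqrt(-2802400 + (3*63*(1 + 63 + 63*(11 + 63*64)))*48) = sqrt(-2802400 + (3*63*(1 + 63 + 63*(11 + 4032)))*48) = sqrt(-2802400 + (3*63*(1 + 63 + 63*4043))*48) = sqrt(-2802400 + (3*63*(1 + 63 + 254709))*48) = sqrt(-2802400 + (3*63*254773)*48) = sqrt(-2802400 + 48152097*48) = sqrt(-2802400 + 2311300656) = sqrt(2308498256) = 4*sqrt(144281141)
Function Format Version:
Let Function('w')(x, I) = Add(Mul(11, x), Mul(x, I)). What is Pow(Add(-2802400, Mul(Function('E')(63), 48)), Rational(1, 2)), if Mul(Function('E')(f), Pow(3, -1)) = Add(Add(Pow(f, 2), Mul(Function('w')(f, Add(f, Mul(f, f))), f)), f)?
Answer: Mul(4, Pow(144281141, Rational(1, 2))) ≈ 48047.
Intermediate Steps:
Function('w')(x, I) = Add(Mul(11, x), Mul(I, x))
Function('E')(f) = Add(Mul(3, f), Mul(3, Pow(f, 2)), Mul(3, Pow(f, 2), Add(11, f, Pow(f, 2)))) (Function('E')(f) = Mul(3, Add(Add(Pow(f, 2), Mul(Mul(f, Add(11, Add(f, Mul(f, f)))), f)), f)) = Mul(3, Add(Add(Pow(f, 2), Mul(Mul(f, Add(11, Add(f, Pow(f, 2)))), f)), f)) = Mul(3, Add(Add(Pow(f, 2), Mul(Mul(f, Add(11, f, Pow(f, 2))), f)), f)) = Mul(3, Add(Add(Pow(f, 2), Mul(Pow(f, 2), Add(11, f, Pow(f, 2)))), f)) = Mul(3, Add(f, Pow(f, 2), Mul(Pow(f, 2), Add(11, f, Pow(f, 2))))) = Add(Mul(3, f), Mul(3, Pow(f, 2)), Mul(3, Pow(f, 2), Add(11, f, Pow(f, 2)))))
Pow(Add(-2802400, Mul(Function('E')(63), 48)), Rational(1, 2)) = Pow(Add(-2802400, Mul(Mul(3, 63, Add(1, 63, Mul(63, Add(11, Mul(63, Add(1, 63)))))), 48)), Rational(1, 2)) = Pow(Add(-2802400, Mul(Mul(3, 63, Add(1, 63, Mul(63, Add(11, Mul(63, 64))))), 48)), Rational(1, 2)) = Pow(Add(-2802400, Mul(Mul(3, 63, Add(1, 63, Mul(63, Add(11, 4032)))), 48)), Rational(1, 2)) = Pow(Add(-2802400, Mul(Mul(3, 63, Add(1, 63, Mul(63, 4043))), 48)), Rational(1, 2)) = Pow(Add(-2802400, Mul(Mul(3, 63, Add(1, 63, 254709)), 48)), Rational(1, 2)) = Pow(Add(-2802400, Mul(Mul(3, 63, 254773), 48)), Rational(1, 2)) = Pow(Add(-2802400, Mul(48152097, 48)), Rational(1, 2)) = Pow(Add(-2802400, 2311300656), Rational(1, 2)) = Pow(2308498256, Rational(1, 2)) = Mul(4, Pow(144281141, Rational(1, 2)))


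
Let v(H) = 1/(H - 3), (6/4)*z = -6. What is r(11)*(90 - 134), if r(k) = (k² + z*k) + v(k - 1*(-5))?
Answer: -44088/13 ≈ -3391.4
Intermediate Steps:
z = -4 (z = (⅔)*(-6) = -4)
v(H) = 1/(-3 + H)
r(k) = k² + 1/(2 + k) - 4*k (r(k) = (k² - 4*k) + 1/(-3 + (k - 1*(-5))) = (k² - 4*k) + 1/(-3 + (k + 5)) = (k² - 4*k) + 1/(-3 + (5 + k)) = (k² - 4*k) + 1/(2 + k) = k² + 1/(2 + k) - 4*k)
r(11)*(90 - 134) = ((1 + 11*(-4 + 11)*(2 + 11))/(2 + 11))*(90 - 134) = ((1 + 11*7*13)/13)*(-44) = ((1 + 1001)/13)*(-44) = ((1/13)*1002)*(-44) = (1002/13)*(-44) = -44088/13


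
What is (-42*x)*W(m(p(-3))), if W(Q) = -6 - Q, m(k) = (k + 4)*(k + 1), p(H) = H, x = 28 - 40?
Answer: -2016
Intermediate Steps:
x = -12
m(k) = (1 + k)*(4 + k) (m(k) = (4 + k)*(1 + k) = (1 + k)*(4 + k))
(-42*x)*W(m(p(-3))) = (-42*(-12))*(-6 - (4 + (-3)² + 5*(-3))) = 504*(-6 - (4 + 9 - 15)) = 504*(-6 - 1*(-2)) = 504*(-6 + 2) = 504*(-4) = -2016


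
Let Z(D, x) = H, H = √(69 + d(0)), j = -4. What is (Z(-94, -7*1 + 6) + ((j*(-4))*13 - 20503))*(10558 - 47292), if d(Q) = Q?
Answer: 745516530 - 36734*√69 ≈ 7.4521e+8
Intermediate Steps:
H = √69 (H = √(69 + 0) = √69 ≈ 8.3066)
Z(D, x) = √69
(Z(-94, -7*1 + 6) + ((j*(-4))*13 - 20503))*(10558 - 47292) = (√69 + (-4*(-4)*13 - 20503))*(10558 - 47292) = (√69 + (16*13 - 20503))*(-36734) = (√69 + (208 - 20503))*(-36734) = (√69 - 20295)*(-36734) = (-20295 + √69)*(-36734) = 745516530 - 36734*√69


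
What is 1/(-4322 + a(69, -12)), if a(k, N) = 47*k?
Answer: -1/1079 ≈ -0.00092678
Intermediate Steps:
1/(-4322 + a(69, -12)) = 1/(-4322 + 47*69) = 1/(-4322 + 3243) = 1/(-1079) = -1/1079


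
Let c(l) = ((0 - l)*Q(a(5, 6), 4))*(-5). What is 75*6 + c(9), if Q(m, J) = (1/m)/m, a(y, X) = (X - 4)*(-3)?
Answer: 1805/4 ≈ 451.25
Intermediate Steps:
a(y, X) = 12 - 3*X (a(y, X) = (-4 + X)*(-3) = 12 - 3*X)
Q(m, J) = m⁻² (Q(m, J) = 1/(m*m) = m⁻²)
c(l) = 5*l/36 (c(l) = ((0 - l)/(12 - 3*6)²)*(-5) = ((-l)/(12 - 18)²)*(-5) = (-l/(-6)²)*(-5) = (-l*(1/36))*(-5) = -l/36*(-5) = 5*l/36)
75*6 + c(9) = 75*6 + (5/36)*9 = 450 + 5/4 = 1805/4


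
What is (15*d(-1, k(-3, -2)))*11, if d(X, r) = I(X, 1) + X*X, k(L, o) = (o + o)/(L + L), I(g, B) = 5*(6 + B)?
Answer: 5940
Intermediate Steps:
I(g, B) = 30 + 5*B
k(L, o) = o/L (k(L, o) = (2*o)/((2*L)) = (2*o)*(1/(2*L)) = o/L)
d(X, r) = 35 + X² (d(X, r) = (30 + 5*1) + X*X = (30 + 5) + X² = 35 + X²)
(15*d(-1, k(-3, -2)))*11 = (15*(35 + (-1)²))*11 = (15*(35 + 1))*11 = (15*36)*11 = 540*11 = 5940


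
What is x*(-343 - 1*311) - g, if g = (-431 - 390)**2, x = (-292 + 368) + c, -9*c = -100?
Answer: -2193035/3 ≈ -7.3101e+5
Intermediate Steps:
c = 100/9 (c = -1/9*(-100) = 100/9 ≈ 11.111)
x = 784/9 (x = (-292 + 368) + 100/9 = 76 + 100/9 = 784/9 ≈ 87.111)
g = 674041 (g = (-821)**2 = 674041)
x*(-343 - 1*311) - g = 784*(-343 - 1*311)/9 - 1*674041 = 784*(-343 - 311)/9 - 674041 = (784/9)*(-654) - 674041 = -170912/3 - 674041 = -2193035/3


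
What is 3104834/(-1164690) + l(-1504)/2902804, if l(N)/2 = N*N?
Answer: -467953715557/422608348845 ≈ -1.1073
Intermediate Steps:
l(N) = 2*N**2 (l(N) = 2*(N*N) = 2*N**2)
3104834/(-1164690) + l(-1504)/2902804 = 3104834/(-1164690) + (2*(-1504)**2)/2902804 = 3104834*(-1/1164690) + (2*2262016)*(1/2902804) = -1552417/582345 + 4524032*(1/2902804) = -1552417/582345 + 1131008/725701 = -467953715557/422608348845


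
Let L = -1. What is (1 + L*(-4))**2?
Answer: 25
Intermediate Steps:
(1 + L*(-4))**2 = (1 - 1*(-4))**2 = (1 + 4)**2 = 5**2 = 25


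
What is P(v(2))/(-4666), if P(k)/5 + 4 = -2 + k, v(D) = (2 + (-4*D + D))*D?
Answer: 35/2333 ≈ 0.015002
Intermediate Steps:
v(D) = D*(2 - 3*D) (v(D) = (2 - 3*D)*D = D*(2 - 3*D))
P(k) = -30 + 5*k (P(k) = -20 + 5*(-2 + k) = -20 + (-10 + 5*k) = -30 + 5*k)
P(v(2))/(-4666) = (-30 + 5*(2*(2 - 3*2)))/(-4666) = (-30 + 5*(2*(2 - 6)))*(-1/4666) = (-30 + 5*(2*(-4)))*(-1/4666) = (-30 + 5*(-8))*(-1/4666) = (-30 - 40)*(-1/4666) = -70*(-1/4666) = 35/2333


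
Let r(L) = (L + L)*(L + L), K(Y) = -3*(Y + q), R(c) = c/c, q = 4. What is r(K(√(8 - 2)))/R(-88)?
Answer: 792 + 288*√6 ≈ 1497.5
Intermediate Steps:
R(c) = 1
K(Y) = -12 - 3*Y (K(Y) = -3*(Y + 4) = -3*(4 + Y) = -12 - 3*Y)
r(L) = 4*L² (r(L) = (2*L)*(2*L) = 4*L²)
r(K(√(8 - 2)))/R(-88) = (4*(-12 - 3*√(8 - 2))²)/1 = (4*(-12 - 3*√6)²)*1 = 4*(-12 - 3*√6)²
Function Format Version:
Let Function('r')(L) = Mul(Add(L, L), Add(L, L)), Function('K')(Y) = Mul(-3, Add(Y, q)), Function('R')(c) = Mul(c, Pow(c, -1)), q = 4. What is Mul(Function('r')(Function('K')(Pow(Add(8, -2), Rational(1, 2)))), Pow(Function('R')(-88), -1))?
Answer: Add(792, Mul(288, Pow(6, Rational(1, 2)))) ≈ 1497.5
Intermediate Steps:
Function('R')(c) = 1
Function('K')(Y) = Add(-12, Mul(-3, Y)) (Function('K')(Y) = Mul(-3, Add(Y, 4)) = Mul(-3, Add(4, Y)) = Add(-12, Mul(-3, Y)))
Function('r')(L) = Mul(4, Pow(L, 2)) (Function('r')(L) = Mul(Mul(2, L), Mul(2, L)) = Mul(4, Pow(L, 2)))
Mul(Function('r')(Function('K')(Pow(Add(8, -2), Rational(1, 2)))), Pow(Function('R')(-88), -1)) = Mul(Mul(4, Pow(Add(-12, Mul(-3, Pow(Add(8, -2), Rational(1, 2)))), 2)), Pow(1, -1)) = Mul(Mul(4, Pow(Add(-12, Mul(-3, Pow(6, Rational(1, 2)))), 2)), 1) = Mul(4, Pow(Add(-12, Mul(-3, Pow(6, Rational(1, 2)))), 2))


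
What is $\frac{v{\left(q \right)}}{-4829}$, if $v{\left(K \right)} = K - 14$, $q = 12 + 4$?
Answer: $- \frac{2}{4829} \approx -0.00041416$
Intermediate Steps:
$q = 16$
$v{\left(K \right)} = -14 + K$
$\frac{v{\left(q \right)}}{-4829} = \frac{-14 + 16}{-4829} = 2 \left(- \frac{1}{4829}\right) = - \frac{2}{4829}$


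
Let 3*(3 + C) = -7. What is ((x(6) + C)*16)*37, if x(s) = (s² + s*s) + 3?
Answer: 123728/3 ≈ 41243.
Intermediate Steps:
x(s) = 3 + 2*s² (x(s) = (s² + s²) + 3 = 2*s² + 3 = 3 + 2*s²)
C = -16/3 (C = -3 + (⅓)*(-7) = -3 - 7/3 = -16/3 ≈ -5.3333)
((x(6) + C)*16)*37 = (((3 + 2*6²) - 16/3)*16)*37 = (((3 + 2*36) - 16/3)*16)*37 = (((3 + 72) - 16/3)*16)*37 = ((75 - 16/3)*16)*37 = ((209/3)*16)*37 = (3344/3)*37 = 123728/3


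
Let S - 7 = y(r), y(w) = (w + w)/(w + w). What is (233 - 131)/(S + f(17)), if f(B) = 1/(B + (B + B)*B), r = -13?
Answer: 20230/1587 ≈ 12.747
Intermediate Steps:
y(w) = 1 (y(w) = (2*w)/((2*w)) = (2*w)*(1/(2*w)) = 1)
f(B) = 1/(B + 2*B²) (f(B) = 1/(B + (2*B)*B) = 1/(B + 2*B²))
S = 8 (S = 7 + 1 = 8)
(233 - 131)/(S + f(17)) = (233 - 131)/(8 + 1/(17*(1 + 2*17))) = 102/(8 + 1/(17*(1 + 34))) = 102/(8 + (1/17)/35) = 102/(8 + (1/17)*(1/35)) = 102/(8 + 1/595) = 102/(4761/595) = 102*(595/4761) = 20230/1587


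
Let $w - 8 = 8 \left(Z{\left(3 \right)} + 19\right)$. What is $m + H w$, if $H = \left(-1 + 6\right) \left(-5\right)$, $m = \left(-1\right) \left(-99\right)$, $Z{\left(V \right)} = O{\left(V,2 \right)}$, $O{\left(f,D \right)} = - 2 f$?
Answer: $-2701$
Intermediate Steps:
$Z{\left(V \right)} = - 2 V$
$w = 112$ ($w = 8 + 8 \left(\left(-2\right) 3 + 19\right) = 8 + 8 \left(-6 + 19\right) = 8 + 8 \cdot 13 = 8 + 104 = 112$)
$m = 99$
$H = -25$ ($H = 5 \left(-5\right) = -25$)
$m + H w = 99 - 2800 = -2701$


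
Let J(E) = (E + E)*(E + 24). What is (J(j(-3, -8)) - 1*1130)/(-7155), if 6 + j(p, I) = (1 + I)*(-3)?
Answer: -8/1431 ≈ -0.0055905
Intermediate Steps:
j(p, I) = -9 - 3*I (j(p, I) = -6 + (1 + I)*(-3) = -6 + (-3 - 3*I) = -9 - 3*I)
J(E) = 2*E*(24 + E) (J(E) = (2*E)*(24 + E) = 2*E*(24 + E))
(J(j(-3, -8)) - 1*1130)/(-7155) = (2*(-9 - 3*(-8))*(24 + (-9 - 3*(-8))) - 1*1130)/(-7155) = (2*(-9 + 24)*(24 + (-9 + 24)) - 1130)*(-1/7155) = (2*15*(24 + 15) - 1130)*(-1/7155) = (2*15*39 - 1130)*(-1/7155) = (1170 - 1130)*(-1/7155) = 40*(-1/7155) = -8/1431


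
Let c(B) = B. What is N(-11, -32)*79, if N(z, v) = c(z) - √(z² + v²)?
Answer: -869 - 79*√1145 ≈ -3542.2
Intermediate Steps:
N(z, v) = z - √(v² + z²) (N(z, v) = z - √(z² + v²) = z - √(v² + z²))
N(-11, -32)*79 = (-11 - √((-32)² + (-11)²))*79 = (-11 - √(1024 + 121))*79 = (-11 - √1145)*79 = -869 - 79*√1145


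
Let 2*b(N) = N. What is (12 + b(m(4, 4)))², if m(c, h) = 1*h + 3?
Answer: 961/4 ≈ 240.25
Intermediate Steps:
m(c, h) = 3 + h (m(c, h) = h + 3 = 3 + h)
b(N) = N/2
(12 + b(m(4, 4)))² = (12 + (3 + 4)/2)² = (12 + (½)*7)² = (12 + 7/2)² = (31/2)² = 961/4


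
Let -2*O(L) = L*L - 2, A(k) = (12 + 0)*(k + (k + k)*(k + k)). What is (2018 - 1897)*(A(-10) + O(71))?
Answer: 522841/2 ≈ 2.6142e+5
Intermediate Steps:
A(k) = 12*k + 48*k² (A(k) = 12*(k + (2*k)*(2*k)) = 12*(k + 4*k²) = 12*k + 48*k²)
O(L) = 1 - L²/2 (O(L) = -(L*L - 2)/2 = -(L² - 2)/2 = -(-2 + L²)/2 = 1 - L²/2)
(2018 - 1897)*(A(-10) + O(71)) = (2018 - 1897)*(12*(-10)*(1 + 4*(-10)) + (1 - ½*71²)) = 121*(12*(-10)*(1 - 40) + (1 - ½*5041)) = 121*(12*(-10)*(-39) + (1 - 5041/2)) = 121*(4680 - 5039/2) = 121*(4321/2) = 522841/2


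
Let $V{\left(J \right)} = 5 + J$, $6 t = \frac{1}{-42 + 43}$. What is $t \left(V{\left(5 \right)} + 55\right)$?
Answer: $\frac{65}{6} \approx 10.833$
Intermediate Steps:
$t = \frac{1}{6}$ ($t = \frac{1}{6 \left(-42 + 43\right)} = \frac{1}{6 \cdot 1} = \frac{1}{6} \cdot 1 = \frac{1}{6} \approx 0.16667$)
$t \left(V{\left(5 \right)} + 55\right) = \frac{\left(5 + 5\right) + 55}{6} = \frac{10 + 55}{6} = \frac{1}{6} \cdot 65 = \frac{65}{6}$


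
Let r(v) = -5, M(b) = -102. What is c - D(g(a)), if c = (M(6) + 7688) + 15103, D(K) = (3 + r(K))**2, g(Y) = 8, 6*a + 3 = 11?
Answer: 22685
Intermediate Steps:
a = 4/3 (a = -1/2 + (1/6)*11 = -1/2 + 11/6 = 4/3 ≈ 1.3333)
D(K) = 4 (D(K) = (3 - 5)**2 = (-2)**2 = 4)
c = 22689 (c = (-102 + 7688) + 15103 = 7586 + 15103 = 22689)
c - D(g(a)) = 22689 - 1*4 = 22689 - 4 = 22685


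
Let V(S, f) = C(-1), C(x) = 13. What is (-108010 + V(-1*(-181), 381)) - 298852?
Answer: -406849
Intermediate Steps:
V(S, f) = 13
(-108010 + V(-1*(-181), 381)) - 298852 = (-108010 + 13) - 298852 = -107997 - 298852 = -406849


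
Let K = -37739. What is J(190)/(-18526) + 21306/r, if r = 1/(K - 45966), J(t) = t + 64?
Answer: -16519807696117/9263 ≈ -1.7834e+9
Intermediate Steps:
J(t) = 64 + t
r = -1/83705 (r = 1/(-37739 - 45966) = 1/(-83705) = -1/83705 ≈ -1.1947e-5)
J(190)/(-18526) + 21306/r = (64 + 190)/(-18526) + 21306/(-1/83705) = 254*(-1/18526) + 21306*(-83705) = -127/9263 - 1783418730 = -16519807696117/9263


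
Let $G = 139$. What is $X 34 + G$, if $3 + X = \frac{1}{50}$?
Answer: $\frac{942}{25} \approx 37.68$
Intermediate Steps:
$X = - \frac{149}{50}$ ($X = -3 + \frac{1}{50} = - \frac{149}{50} \approx -2.98$)
$X 34 + G = \left(- \frac{149}{50}\right) 34 + 139 = - \frac{2533}{25} + 139 = \frac{942}{25}$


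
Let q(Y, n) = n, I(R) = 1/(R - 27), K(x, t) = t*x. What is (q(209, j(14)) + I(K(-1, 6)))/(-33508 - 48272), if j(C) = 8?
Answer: -263/2698740 ≈ -9.7453e-5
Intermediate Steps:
I(R) = 1/(-27 + R)
(q(209, j(14)) + I(K(-1, 6)))/(-33508 - 48272) = (8 + 1/(-27 + 6*(-1)))/(-33508 - 48272) = (8 + 1/(-27 - 6))/(-81780) = (8 + 1/(-33))*(-1/81780) = (8 - 1/33)*(-1/81780) = (263/33)*(-1/81780) = -263/2698740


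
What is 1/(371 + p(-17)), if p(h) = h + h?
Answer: 1/337 ≈ 0.0029674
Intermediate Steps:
p(h) = 2*h
1/(371 + p(-17)) = 1/(371 + 2*(-17)) = 1/(371 - 34) = 1/337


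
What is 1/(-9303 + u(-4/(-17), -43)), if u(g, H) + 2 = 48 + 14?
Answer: -1/9243 ≈ -0.00010819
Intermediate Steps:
u(g, H) = 60 (u(g, H) = -2 + (48 + 14) = -2 + 62 = 60)
1/(-9303 + u(-4/(-17), -43)) = 1/(-9303 + 60) = 1/(-9243) = -1/9243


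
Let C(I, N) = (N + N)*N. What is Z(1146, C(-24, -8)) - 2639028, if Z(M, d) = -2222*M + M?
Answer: -5184294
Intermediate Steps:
C(I, N) = 2*N² (C(I, N) = (2*N)*N = 2*N²)
Z(M, d) = -2221*M
Z(1146, C(-24, -8)) - 2639028 = -2221*1146 - 2639028 = -2545266 - 2639028 = -5184294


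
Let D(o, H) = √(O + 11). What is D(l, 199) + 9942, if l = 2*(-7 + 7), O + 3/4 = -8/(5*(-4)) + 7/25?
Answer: 9942 + √1093/10 ≈ 9945.3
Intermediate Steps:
O = -7/100 (O = -¾ + (-8/(5*(-4)) + 7/25) = -¾ + (-8/(-20) + 7*(1/25)) = -¾ + (-8*(-1/20) + 7/25) = -¾ + (⅖ + 7/25) = -¾ + 17/25 = -7/100 ≈ -0.070000)
l = 0 (l = 2*0 = 0)
D(o, H) = √1093/10 (D(o, H) = √(-7/100 + 11) = √(1093/100) = √1093/10)
D(l, 199) + 9942 = √1093/10 + 9942 = 9942 + √1093/10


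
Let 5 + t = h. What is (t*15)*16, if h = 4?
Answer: -240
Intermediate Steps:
t = -1 (t = -5 + 4 = -1)
(t*15)*16 = -1*15*16 = -15*16 = -240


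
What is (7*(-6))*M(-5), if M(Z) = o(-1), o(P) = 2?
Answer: -84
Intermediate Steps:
M(Z) = 2
(7*(-6))*M(-5) = (7*(-6))*2 = -42*2 = -84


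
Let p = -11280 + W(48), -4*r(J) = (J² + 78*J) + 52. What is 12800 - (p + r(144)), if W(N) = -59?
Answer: 32144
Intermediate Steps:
r(J) = -13 - 39*J/2 - J²/4 (r(J) = -((J² + 78*J) + 52)/4 = -(52 + J² + 78*J)/4 = -13 - 39*J/2 - J²/4)
p = -11339 (p = -11280 - 59 = -11339)
12800 - (p + r(144)) = 12800 - (-11339 + (-13 - 39/2*144 - ¼*144²)) = 12800 - (-11339 + (-13 - 2808 - ¼*20736)) = 12800 - (-11339 + (-13 - 2808 - 5184)) = 12800 - (-11339 - 8005) = 12800 - 1*(-19344) = 12800 + 19344 = 32144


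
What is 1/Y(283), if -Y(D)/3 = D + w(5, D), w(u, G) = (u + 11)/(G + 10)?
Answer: -293/248805 ≈ -0.0011776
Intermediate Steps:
w(u, G) = (11 + u)/(10 + G)
Y(D) = -48/(10 + D) - 3*D (Y(D) = -3*(D + (11 + 5)/(10 + D)) = -3*(D + 16/(10 + D)) = -48/(10 + D) - 3*D)
1/Y(283) = 1/(3*(-16 - 1*283*(10 + 283))/(10 + 283)) = 1/(3*(-16 - 1*283*293)/293) = 1/(3*(1/293)*(-16 - 82919)) = 1/(3*(1/293)*(-82935)) = 1/(-248805/293) = -293/248805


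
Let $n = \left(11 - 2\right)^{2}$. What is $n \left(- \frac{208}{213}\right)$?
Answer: $- \frac{5616}{71} \approx -79.099$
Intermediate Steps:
$n = 81$ ($n = 9^{2} = 81$)
$n \left(- \frac{208}{213}\right) = 81 \left(- \frac{208}{213}\right) = - \frac{5616}{71}$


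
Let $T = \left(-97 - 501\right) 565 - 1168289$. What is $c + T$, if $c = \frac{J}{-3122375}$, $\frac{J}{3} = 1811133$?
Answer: $- \frac{4702798641024}{3122375} \approx -1.5062 \cdot 10^{6}$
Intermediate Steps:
$J = 5433399$ ($J = 3 \cdot 1811133 = 5433399$)
$c = - \frac{5433399}{3122375}$ ($c = \frac{5433399}{-3122375} = 5433399 \left(- \frac{1}{3122375}\right) = - \frac{5433399}{3122375} \approx -1.7401$)
$T = -1506159$ ($T = \left(-598\right) 565 - 1168289 = -337870 - 1168289 = -1506159$)
$c + T = - \frac{5433399}{3122375} - 1506159 = - \frac{4702798641024}{3122375}$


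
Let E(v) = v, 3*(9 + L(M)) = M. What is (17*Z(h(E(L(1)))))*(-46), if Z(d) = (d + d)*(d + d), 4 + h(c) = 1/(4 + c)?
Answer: -2722142/49 ≈ -55554.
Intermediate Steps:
L(M) = -9 + M/3
h(c) = -4 + 1/(4 + c)
Z(d) = 4*d² (Z(d) = (2*d)*(2*d) = 4*d²)
(17*Z(h(E(L(1)))))*(-46) = (17*(4*((-15 - 4*(-9 + (⅓)*1))/(4 + (-9 + (⅓)*1)))²))*(-46) = (17*(4*((-15 - 4*(-9 + ⅓))/(4 + (-9 + ⅓)))²))*(-46) = (17*(4*((-15 - 4*(-26/3))/(4 - 26/3))²))*(-46) = (17*(4*((-15 + 104/3)/(-14/3))²))*(-46) = (17*(4*(-3/14*59/3)²))*(-46) = (17*(4*(-59/14)²))*(-46) = (17*(4*(3481/196)))*(-46) = (17*(3481/49))*(-46) = (59177/49)*(-46) = -2722142/49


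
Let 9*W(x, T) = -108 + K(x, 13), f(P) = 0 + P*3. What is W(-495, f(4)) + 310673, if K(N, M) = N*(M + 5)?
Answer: 309671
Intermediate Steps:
f(P) = 3*P (f(P) = 0 + 3*P = 3*P)
K(N, M) = N*(5 + M)
W(x, T) = -12 + 2*x (W(x, T) = (-108 + x*(5 + 13))/9 = (-108 + x*18)/9 = (-108 + 18*x)/9 = -12 + 2*x)
W(-495, f(4)) + 310673 = (-12 + 2*(-495)) + 310673 = (-12 - 990) + 310673 = -1002 + 310673 = 309671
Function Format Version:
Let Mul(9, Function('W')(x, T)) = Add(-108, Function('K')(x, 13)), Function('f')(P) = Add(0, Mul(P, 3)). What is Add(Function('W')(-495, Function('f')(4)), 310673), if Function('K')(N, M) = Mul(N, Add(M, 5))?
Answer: 309671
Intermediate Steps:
Function('f')(P) = Mul(3, P) (Function('f')(P) = Add(0, Mul(3, P)) = Mul(3, P))
Function('K')(N, M) = Mul(N, Add(5, M))
Function('W')(x, T) = Add(-12, Mul(2, x)) (Function('W')(x, T) = Mul(Rational(1, 9), Add(-108, Mul(x, Add(5, 13)))) = Mul(Rational(1, 9), Add(-108, Mul(x, 18))) = Mul(Rational(1, 9), Add(-108, Mul(18, x))) = Add(-12, Mul(2, x)))
Add(Function('W')(-495, Function('f')(4)), 310673) = Add(Add(-12, Mul(2, -495)), 310673) = Add(Add(-12, -990), 310673) = Add(-1002, 310673) = 309671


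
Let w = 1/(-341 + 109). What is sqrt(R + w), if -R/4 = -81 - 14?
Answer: sqrt(5113222)/116 ≈ 19.493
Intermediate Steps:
R = 380 (R = -4*(-81 - 14) = -4*(-95) = 380)
w = -1/232 (w = 1/(-232) = -1/232 ≈ -0.0043103)
sqrt(R + w) = sqrt(380 - 1/232) = sqrt(88159/232) = sqrt(5113222)/116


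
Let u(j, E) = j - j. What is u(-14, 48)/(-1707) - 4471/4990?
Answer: -4471/4990 ≈ -0.89599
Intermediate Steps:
u(j, E) = 0
u(-14, 48)/(-1707) - 4471/4990 = 0/(-1707) - 4471/4990 = 0*(-1/1707) - 4471*1/4990 = 0 - 4471/4990 = -4471/4990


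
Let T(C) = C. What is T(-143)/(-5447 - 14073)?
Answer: 143/19520 ≈ 0.0073258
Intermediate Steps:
T(-143)/(-5447 - 14073) = -143/(-5447 - 14073) = -143/(-19520) = -143*(-1/19520) = 143/19520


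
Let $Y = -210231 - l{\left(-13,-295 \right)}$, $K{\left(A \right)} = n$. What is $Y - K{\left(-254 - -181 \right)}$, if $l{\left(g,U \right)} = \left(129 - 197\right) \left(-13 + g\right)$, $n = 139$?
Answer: $-212138$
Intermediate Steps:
$l{\left(g,U \right)} = 884 - 68 g$ ($l{\left(g,U \right)} = - 68 \left(-13 + g\right) = 884 - 68 g$)
$K{\left(A \right)} = 139$
$Y = -211999$ ($Y = -210231 - \left(884 - -884\right) = -210231 - \left(884 + 884\right) = -210231 - 1768 = -211999$)
$Y - K{\left(-254 - -181 \right)} = -211999 - 139 = -212138$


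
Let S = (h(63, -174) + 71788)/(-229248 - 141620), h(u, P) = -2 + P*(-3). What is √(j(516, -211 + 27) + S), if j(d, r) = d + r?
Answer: √2852342728339/92717 ≈ 18.216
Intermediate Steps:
h(u, P) = -2 - 3*P
S = -18077/92717 (S = ((-2 - 3*(-174)) + 71788)/(-229248 - 141620) = ((-2 + 522) + 71788)/(-370868) = (520 + 71788)*(-1/370868) = 72308*(-1/370868) = -18077/92717 ≈ -0.19497)
√(j(516, -211 + 27) + S) = √((516 + (-211 + 27)) - 18077/92717) = √((516 - 184) - 18077/92717) = √(332 - 18077/92717) = √(30763967/92717) = √2852342728339/92717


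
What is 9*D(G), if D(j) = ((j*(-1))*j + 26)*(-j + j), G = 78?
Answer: 0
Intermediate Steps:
D(j) = 0 (D(j) = ((-j)*j + 26)*0 = (-j**2 + 26)*0 = (26 - j**2)*0 = 0)
9*D(G) = 9*0 = 0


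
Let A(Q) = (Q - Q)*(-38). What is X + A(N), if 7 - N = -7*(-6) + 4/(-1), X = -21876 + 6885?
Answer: -14991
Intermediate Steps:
X = -14991
N = -31 (N = 7 - (-7*(-6) + 4/(-1)) = 7 - (42 + 4*(-1)) = 7 - (42 - 4) = 7 - 1*38 = 7 - 38 = -31)
A(Q) = 0 (A(Q) = 0*(-38) = 0)
X + A(N) = -14991 + 0 = -14991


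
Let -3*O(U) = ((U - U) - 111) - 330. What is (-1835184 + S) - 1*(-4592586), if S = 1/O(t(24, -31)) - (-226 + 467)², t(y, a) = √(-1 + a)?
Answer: 396800188/147 ≈ 2.6993e+6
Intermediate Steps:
O(U) = 147 (O(U) = -(((U - U) - 111) - 330)/3 = -((0 - 111) - 330)/3 = -(-111 - 330)/3 = -⅓*(-441) = 147)
S = -8537906/147 (S = 1/147 - (-226 + 467)² = 1/147 - 1*241² = 1/147 - 1*58081 = 1/147 - 58081 = -8537906/147 ≈ -58081.)
(-1835184 + S) - 1*(-4592586) = (-1835184 - 8537906/147) - 1*(-4592586) = -278309954/147 + 4592586 = 396800188/147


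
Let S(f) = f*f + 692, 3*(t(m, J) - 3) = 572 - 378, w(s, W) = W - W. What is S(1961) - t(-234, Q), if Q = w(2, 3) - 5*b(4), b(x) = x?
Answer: 11538436/3 ≈ 3.8461e+6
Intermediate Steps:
w(s, W) = 0
Q = -20 (Q = 0 - 5*4 = 0 - 20 = -20)
t(m, J) = 203/3 (t(m, J) = 3 + (572 - 378)/3 = 3 + (⅓)*194 = 3 + 194/3 = 203/3)
S(f) = 692 + f² (S(f) = f² + 692 = 692 + f²)
S(1961) - t(-234, Q) = (692 + 1961²) - 1*203/3 = (692 + 3845521) - 203/3 = 3846213 - 203/3 = 11538436/3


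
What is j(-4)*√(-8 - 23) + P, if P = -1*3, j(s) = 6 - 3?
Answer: -3 + 3*I*√31 ≈ -3.0 + 16.703*I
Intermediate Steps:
j(s) = 3
P = -3
j(-4)*√(-8 - 23) + P = 3*√(-8 - 23) - 3 = 3*√(-31) - 3 = 3*(I*√31) - 3 = 3*I*√31 - 3 = -3 + 3*I*√31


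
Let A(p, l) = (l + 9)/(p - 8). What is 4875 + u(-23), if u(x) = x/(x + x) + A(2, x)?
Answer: 29267/6 ≈ 4877.8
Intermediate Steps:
A(p, l) = (9 + l)/(-8 + p)
u(x) = -1 - x/6 (u(x) = x/(x + x) + (9 + x)/(-8 + 2) = x/((2*x)) + (9 + x)/(-6) = (1/(2*x))*x - (9 + x)/6 = 1/2 + (-3/2 - x/6) = -1 - x/6)
4875 + u(-23) = 4875 + (-1 - 1/6*(-23)) = 4875 + (-1 + 23/6) = 4875 + 17/6 = 29267/6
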